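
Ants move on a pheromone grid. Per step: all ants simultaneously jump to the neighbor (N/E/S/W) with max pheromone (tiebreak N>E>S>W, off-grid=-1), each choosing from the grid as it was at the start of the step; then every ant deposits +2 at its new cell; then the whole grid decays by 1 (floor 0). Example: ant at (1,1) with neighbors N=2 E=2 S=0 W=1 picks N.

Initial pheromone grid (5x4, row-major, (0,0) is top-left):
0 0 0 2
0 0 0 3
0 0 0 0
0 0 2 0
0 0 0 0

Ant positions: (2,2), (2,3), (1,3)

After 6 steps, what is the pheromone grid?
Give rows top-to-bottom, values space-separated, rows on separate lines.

After step 1: ants at (3,2),(1,3),(0,3)
  0 0 0 3
  0 0 0 4
  0 0 0 0
  0 0 3 0
  0 0 0 0
After step 2: ants at (2,2),(0,3),(1,3)
  0 0 0 4
  0 0 0 5
  0 0 1 0
  0 0 2 0
  0 0 0 0
After step 3: ants at (3,2),(1,3),(0,3)
  0 0 0 5
  0 0 0 6
  0 0 0 0
  0 0 3 0
  0 0 0 0
After step 4: ants at (2,2),(0,3),(1,3)
  0 0 0 6
  0 0 0 7
  0 0 1 0
  0 0 2 0
  0 0 0 0
After step 5: ants at (3,2),(1,3),(0,3)
  0 0 0 7
  0 0 0 8
  0 0 0 0
  0 0 3 0
  0 0 0 0
After step 6: ants at (2,2),(0,3),(1,3)
  0 0 0 8
  0 0 0 9
  0 0 1 0
  0 0 2 0
  0 0 0 0

0 0 0 8
0 0 0 9
0 0 1 0
0 0 2 0
0 0 0 0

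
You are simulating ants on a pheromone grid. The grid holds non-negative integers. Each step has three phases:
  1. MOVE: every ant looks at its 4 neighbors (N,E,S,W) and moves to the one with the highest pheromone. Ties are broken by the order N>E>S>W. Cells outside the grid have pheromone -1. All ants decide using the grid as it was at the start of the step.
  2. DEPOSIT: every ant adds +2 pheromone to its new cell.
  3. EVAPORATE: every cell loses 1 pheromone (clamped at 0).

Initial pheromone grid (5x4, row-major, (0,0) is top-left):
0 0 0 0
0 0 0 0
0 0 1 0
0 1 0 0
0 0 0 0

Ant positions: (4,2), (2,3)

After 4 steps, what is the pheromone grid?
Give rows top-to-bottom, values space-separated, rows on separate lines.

After step 1: ants at (3,2),(2,2)
  0 0 0 0
  0 0 0 0
  0 0 2 0
  0 0 1 0
  0 0 0 0
After step 2: ants at (2,2),(3,2)
  0 0 0 0
  0 0 0 0
  0 0 3 0
  0 0 2 0
  0 0 0 0
After step 3: ants at (3,2),(2,2)
  0 0 0 0
  0 0 0 0
  0 0 4 0
  0 0 3 0
  0 0 0 0
After step 4: ants at (2,2),(3,2)
  0 0 0 0
  0 0 0 0
  0 0 5 0
  0 0 4 0
  0 0 0 0

0 0 0 0
0 0 0 0
0 0 5 0
0 0 4 0
0 0 0 0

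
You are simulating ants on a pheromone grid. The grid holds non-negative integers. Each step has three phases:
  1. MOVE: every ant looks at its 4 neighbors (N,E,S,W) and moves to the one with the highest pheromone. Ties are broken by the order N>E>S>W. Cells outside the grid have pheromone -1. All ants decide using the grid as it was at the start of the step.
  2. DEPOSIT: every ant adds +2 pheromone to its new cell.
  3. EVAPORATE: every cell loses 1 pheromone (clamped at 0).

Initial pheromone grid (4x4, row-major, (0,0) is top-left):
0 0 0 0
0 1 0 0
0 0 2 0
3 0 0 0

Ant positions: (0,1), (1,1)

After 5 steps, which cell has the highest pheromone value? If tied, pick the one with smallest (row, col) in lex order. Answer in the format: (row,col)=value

Answer: (1,1)=6

Derivation:
Step 1: ant0:(0,1)->S->(1,1) | ant1:(1,1)->N->(0,1)
  grid max=2 at (1,1)
Step 2: ant0:(1,1)->N->(0,1) | ant1:(0,1)->S->(1,1)
  grid max=3 at (1,1)
Step 3: ant0:(0,1)->S->(1,1) | ant1:(1,1)->N->(0,1)
  grid max=4 at (1,1)
Step 4: ant0:(1,1)->N->(0,1) | ant1:(0,1)->S->(1,1)
  grid max=5 at (1,1)
Step 5: ant0:(0,1)->S->(1,1) | ant1:(1,1)->N->(0,1)
  grid max=6 at (1,1)
Final grid:
  0 5 0 0
  0 6 0 0
  0 0 0 0
  0 0 0 0
Max pheromone 6 at (1,1)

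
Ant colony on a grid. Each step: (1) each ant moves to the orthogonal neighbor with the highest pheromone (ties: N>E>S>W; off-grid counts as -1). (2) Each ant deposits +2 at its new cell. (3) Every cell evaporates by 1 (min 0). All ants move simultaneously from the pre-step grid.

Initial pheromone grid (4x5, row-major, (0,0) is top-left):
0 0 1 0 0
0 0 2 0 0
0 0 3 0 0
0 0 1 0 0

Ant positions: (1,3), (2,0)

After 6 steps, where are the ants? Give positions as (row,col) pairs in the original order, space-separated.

Step 1: ant0:(1,3)->W->(1,2) | ant1:(2,0)->N->(1,0)
  grid max=3 at (1,2)
Step 2: ant0:(1,2)->S->(2,2) | ant1:(1,0)->N->(0,0)
  grid max=3 at (2,2)
Step 3: ant0:(2,2)->N->(1,2) | ant1:(0,0)->E->(0,1)
  grid max=3 at (1,2)
Step 4: ant0:(1,2)->S->(2,2) | ant1:(0,1)->E->(0,2)
  grid max=3 at (2,2)
Step 5: ant0:(2,2)->N->(1,2) | ant1:(0,2)->S->(1,2)
  grid max=5 at (1,2)
Step 6: ant0:(1,2)->S->(2,2) | ant1:(1,2)->S->(2,2)
  grid max=5 at (2,2)

(2,2) (2,2)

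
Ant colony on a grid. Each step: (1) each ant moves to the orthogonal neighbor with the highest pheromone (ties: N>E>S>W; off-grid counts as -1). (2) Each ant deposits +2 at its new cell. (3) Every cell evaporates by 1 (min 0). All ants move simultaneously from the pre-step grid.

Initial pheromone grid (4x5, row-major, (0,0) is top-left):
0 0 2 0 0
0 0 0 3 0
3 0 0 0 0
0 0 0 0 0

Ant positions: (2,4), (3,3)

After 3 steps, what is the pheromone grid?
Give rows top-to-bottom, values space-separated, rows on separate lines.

After step 1: ants at (1,4),(2,3)
  0 0 1 0 0
  0 0 0 2 1
  2 0 0 1 0
  0 0 0 0 0
After step 2: ants at (1,3),(1,3)
  0 0 0 0 0
  0 0 0 5 0
  1 0 0 0 0
  0 0 0 0 0
After step 3: ants at (0,3),(0,3)
  0 0 0 3 0
  0 0 0 4 0
  0 0 0 0 0
  0 0 0 0 0

0 0 0 3 0
0 0 0 4 0
0 0 0 0 0
0 0 0 0 0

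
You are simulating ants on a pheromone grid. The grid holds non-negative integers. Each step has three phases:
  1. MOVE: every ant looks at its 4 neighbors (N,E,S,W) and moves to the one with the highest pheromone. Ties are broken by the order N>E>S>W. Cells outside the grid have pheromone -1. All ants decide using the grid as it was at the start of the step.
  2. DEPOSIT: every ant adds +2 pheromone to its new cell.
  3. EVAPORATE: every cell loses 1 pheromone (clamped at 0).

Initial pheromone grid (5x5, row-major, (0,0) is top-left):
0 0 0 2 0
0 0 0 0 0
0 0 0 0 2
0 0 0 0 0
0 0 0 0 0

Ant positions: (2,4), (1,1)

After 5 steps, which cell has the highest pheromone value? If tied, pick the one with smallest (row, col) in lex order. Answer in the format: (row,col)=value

Step 1: ant0:(2,4)->N->(1,4) | ant1:(1,1)->N->(0,1)
  grid max=1 at (0,1)
Step 2: ant0:(1,4)->S->(2,4) | ant1:(0,1)->E->(0,2)
  grid max=2 at (2,4)
Step 3: ant0:(2,4)->N->(1,4) | ant1:(0,2)->E->(0,3)
  grid max=1 at (0,3)
Step 4: ant0:(1,4)->S->(2,4) | ant1:(0,3)->E->(0,4)
  grid max=2 at (2,4)
Step 5: ant0:(2,4)->N->(1,4) | ant1:(0,4)->S->(1,4)
  grid max=3 at (1,4)
Final grid:
  0 0 0 0 0
  0 0 0 0 3
  0 0 0 0 1
  0 0 0 0 0
  0 0 0 0 0
Max pheromone 3 at (1,4)

Answer: (1,4)=3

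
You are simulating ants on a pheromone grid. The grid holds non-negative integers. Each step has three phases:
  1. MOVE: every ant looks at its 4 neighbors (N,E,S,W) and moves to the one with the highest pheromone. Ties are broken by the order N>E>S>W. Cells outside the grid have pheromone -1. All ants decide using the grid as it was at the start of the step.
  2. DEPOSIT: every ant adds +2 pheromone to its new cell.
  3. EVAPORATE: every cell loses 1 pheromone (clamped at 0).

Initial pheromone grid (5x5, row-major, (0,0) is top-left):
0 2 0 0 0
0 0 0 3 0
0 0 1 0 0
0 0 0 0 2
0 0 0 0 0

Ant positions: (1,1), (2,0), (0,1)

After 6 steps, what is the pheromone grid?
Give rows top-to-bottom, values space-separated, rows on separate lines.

After step 1: ants at (0,1),(1,0),(0,2)
  0 3 1 0 0
  1 0 0 2 0
  0 0 0 0 0
  0 0 0 0 1
  0 0 0 0 0
After step 2: ants at (0,2),(0,0),(0,1)
  1 4 2 0 0
  0 0 0 1 0
  0 0 0 0 0
  0 0 0 0 0
  0 0 0 0 0
After step 3: ants at (0,1),(0,1),(0,2)
  0 7 3 0 0
  0 0 0 0 0
  0 0 0 0 0
  0 0 0 0 0
  0 0 0 0 0
After step 4: ants at (0,2),(0,2),(0,1)
  0 8 6 0 0
  0 0 0 0 0
  0 0 0 0 0
  0 0 0 0 0
  0 0 0 0 0
After step 5: ants at (0,1),(0,1),(0,2)
  0 11 7 0 0
  0 0 0 0 0
  0 0 0 0 0
  0 0 0 0 0
  0 0 0 0 0
After step 6: ants at (0,2),(0,2),(0,1)
  0 12 10 0 0
  0 0 0 0 0
  0 0 0 0 0
  0 0 0 0 0
  0 0 0 0 0

0 12 10 0 0
0 0 0 0 0
0 0 0 0 0
0 0 0 0 0
0 0 0 0 0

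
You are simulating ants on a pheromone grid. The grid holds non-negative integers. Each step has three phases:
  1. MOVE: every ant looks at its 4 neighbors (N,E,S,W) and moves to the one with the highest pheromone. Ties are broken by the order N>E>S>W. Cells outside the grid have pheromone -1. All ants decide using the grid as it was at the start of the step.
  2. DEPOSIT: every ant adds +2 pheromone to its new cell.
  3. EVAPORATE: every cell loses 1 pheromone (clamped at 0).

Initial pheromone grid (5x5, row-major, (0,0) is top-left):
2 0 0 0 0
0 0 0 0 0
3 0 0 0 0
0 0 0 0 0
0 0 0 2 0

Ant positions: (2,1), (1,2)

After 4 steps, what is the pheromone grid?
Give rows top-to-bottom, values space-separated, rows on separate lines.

After step 1: ants at (2,0),(0,2)
  1 0 1 0 0
  0 0 0 0 0
  4 0 0 0 0
  0 0 0 0 0
  0 0 0 1 0
After step 2: ants at (1,0),(0,3)
  0 0 0 1 0
  1 0 0 0 0
  3 0 0 0 0
  0 0 0 0 0
  0 0 0 0 0
After step 3: ants at (2,0),(0,4)
  0 0 0 0 1
  0 0 0 0 0
  4 0 0 0 0
  0 0 0 0 0
  0 0 0 0 0
After step 4: ants at (1,0),(1,4)
  0 0 0 0 0
  1 0 0 0 1
  3 0 0 0 0
  0 0 0 0 0
  0 0 0 0 0

0 0 0 0 0
1 0 0 0 1
3 0 0 0 0
0 0 0 0 0
0 0 0 0 0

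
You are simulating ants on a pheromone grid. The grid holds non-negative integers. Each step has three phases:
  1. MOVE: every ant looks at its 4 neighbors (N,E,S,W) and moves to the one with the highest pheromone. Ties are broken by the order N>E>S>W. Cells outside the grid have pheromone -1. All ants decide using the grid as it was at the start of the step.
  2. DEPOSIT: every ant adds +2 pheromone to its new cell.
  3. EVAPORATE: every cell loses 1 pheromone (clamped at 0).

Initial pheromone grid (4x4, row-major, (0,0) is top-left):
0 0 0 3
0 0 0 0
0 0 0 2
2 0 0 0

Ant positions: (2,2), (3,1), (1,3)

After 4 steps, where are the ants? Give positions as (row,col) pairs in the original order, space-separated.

Step 1: ant0:(2,2)->E->(2,3) | ant1:(3,1)->W->(3,0) | ant2:(1,3)->N->(0,3)
  grid max=4 at (0,3)
Step 2: ant0:(2,3)->N->(1,3) | ant1:(3,0)->N->(2,0) | ant2:(0,3)->S->(1,3)
  grid max=3 at (0,3)
Step 3: ant0:(1,3)->N->(0,3) | ant1:(2,0)->S->(3,0) | ant2:(1,3)->N->(0,3)
  grid max=6 at (0,3)
Step 4: ant0:(0,3)->S->(1,3) | ant1:(3,0)->N->(2,0) | ant2:(0,3)->S->(1,3)
  grid max=5 at (0,3)

(1,3) (2,0) (1,3)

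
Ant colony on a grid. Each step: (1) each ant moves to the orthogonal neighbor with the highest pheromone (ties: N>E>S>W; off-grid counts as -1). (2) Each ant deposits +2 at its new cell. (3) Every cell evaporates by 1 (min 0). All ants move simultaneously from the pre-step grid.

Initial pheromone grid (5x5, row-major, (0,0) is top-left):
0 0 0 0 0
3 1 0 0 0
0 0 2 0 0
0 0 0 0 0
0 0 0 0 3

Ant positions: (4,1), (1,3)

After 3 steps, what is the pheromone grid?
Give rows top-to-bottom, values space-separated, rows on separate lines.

After step 1: ants at (3,1),(0,3)
  0 0 0 1 0
  2 0 0 0 0
  0 0 1 0 0
  0 1 0 0 0
  0 0 0 0 2
After step 2: ants at (2,1),(0,4)
  0 0 0 0 1
  1 0 0 0 0
  0 1 0 0 0
  0 0 0 0 0
  0 0 0 0 1
After step 3: ants at (1,1),(1,4)
  0 0 0 0 0
  0 1 0 0 1
  0 0 0 0 0
  0 0 0 0 0
  0 0 0 0 0

0 0 0 0 0
0 1 0 0 1
0 0 0 0 0
0 0 0 0 0
0 0 0 0 0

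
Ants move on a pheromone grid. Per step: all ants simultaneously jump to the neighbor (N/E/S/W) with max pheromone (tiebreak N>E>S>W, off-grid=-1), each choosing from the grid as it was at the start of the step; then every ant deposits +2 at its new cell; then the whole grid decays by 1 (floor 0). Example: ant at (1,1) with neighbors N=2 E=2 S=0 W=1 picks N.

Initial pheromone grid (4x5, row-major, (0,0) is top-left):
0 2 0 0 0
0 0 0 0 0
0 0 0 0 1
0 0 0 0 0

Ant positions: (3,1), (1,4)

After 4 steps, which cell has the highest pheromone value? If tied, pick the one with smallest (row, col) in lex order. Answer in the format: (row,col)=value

Step 1: ant0:(3,1)->N->(2,1) | ant1:(1,4)->S->(2,4)
  grid max=2 at (2,4)
Step 2: ant0:(2,1)->N->(1,1) | ant1:(2,4)->N->(1,4)
  grid max=1 at (1,1)
Step 3: ant0:(1,1)->N->(0,1) | ant1:(1,4)->S->(2,4)
  grid max=2 at (2,4)
Step 4: ant0:(0,1)->E->(0,2) | ant1:(2,4)->N->(1,4)
  grid max=1 at (0,2)
Final grid:
  0 0 1 0 0
  0 0 0 0 1
  0 0 0 0 1
  0 0 0 0 0
Max pheromone 1 at (0,2)

Answer: (0,2)=1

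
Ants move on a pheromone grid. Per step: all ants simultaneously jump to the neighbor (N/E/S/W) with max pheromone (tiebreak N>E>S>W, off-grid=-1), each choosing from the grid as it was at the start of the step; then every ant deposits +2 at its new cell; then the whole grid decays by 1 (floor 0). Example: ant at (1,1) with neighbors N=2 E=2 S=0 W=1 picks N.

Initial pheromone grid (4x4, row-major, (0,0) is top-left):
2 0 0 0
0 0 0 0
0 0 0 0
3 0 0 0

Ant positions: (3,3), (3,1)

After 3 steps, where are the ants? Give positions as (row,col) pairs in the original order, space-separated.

Step 1: ant0:(3,3)->N->(2,3) | ant1:(3,1)->W->(3,0)
  grid max=4 at (3,0)
Step 2: ant0:(2,3)->N->(1,3) | ant1:(3,0)->N->(2,0)
  grid max=3 at (3,0)
Step 3: ant0:(1,3)->N->(0,3) | ant1:(2,0)->S->(3,0)
  grid max=4 at (3,0)

(0,3) (3,0)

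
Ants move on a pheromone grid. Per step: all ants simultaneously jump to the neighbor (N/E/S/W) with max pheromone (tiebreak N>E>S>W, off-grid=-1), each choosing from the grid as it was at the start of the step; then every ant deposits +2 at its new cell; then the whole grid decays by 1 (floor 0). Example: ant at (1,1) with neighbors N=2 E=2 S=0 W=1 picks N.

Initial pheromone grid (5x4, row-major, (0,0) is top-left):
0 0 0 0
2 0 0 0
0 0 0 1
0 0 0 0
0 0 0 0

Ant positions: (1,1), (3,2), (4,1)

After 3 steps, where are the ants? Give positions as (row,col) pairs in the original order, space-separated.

Step 1: ant0:(1,1)->W->(1,0) | ant1:(3,2)->N->(2,2) | ant2:(4,1)->N->(3,1)
  grid max=3 at (1,0)
Step 2: ant0:(1,0)->N->(0,0) | ant1:(2,2)->N->(1,2) | ant2:(3,1)->N->(2,1)
  grid max=2 at (1,0)
Step 3: ant0:(0,0)->S->(1,0) | ant1:(1,2)->N->(0,2) | ant2:(2,1)->N->(1,1)
  grid max=3 at (1,0)

(1,0) (0,2) (1,1)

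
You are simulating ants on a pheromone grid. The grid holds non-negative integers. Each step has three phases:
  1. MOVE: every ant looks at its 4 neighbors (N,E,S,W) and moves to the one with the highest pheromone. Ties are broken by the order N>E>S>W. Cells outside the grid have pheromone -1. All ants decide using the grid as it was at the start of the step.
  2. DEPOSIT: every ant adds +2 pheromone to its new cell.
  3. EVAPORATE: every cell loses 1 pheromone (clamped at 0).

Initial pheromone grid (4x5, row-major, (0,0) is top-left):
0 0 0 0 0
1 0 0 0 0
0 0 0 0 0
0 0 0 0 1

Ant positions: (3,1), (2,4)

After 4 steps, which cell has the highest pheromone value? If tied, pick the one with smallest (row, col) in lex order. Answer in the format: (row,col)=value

Answer: (0,2)=1

Derivation:
Step 1: ant0:(3,1)->N->(2,1) | ant1:(2,4)->S->(3,4)
  grid max=2 at (3,4)
Step 2: ant0:(2,1)->N->(1,1) | ant1:(3,4)->N->(2,4)
  grid max=1 at (1,1)
Step 3: ant0:(1,1)->N->(0,1) | ant1:(2,4)->S->(3,4)
  grid max=2 at (3,4)
Step 4: ant0:(0,1)->E->(0,2) | ant1:(3,4)->N->(2,4)
  grid max=1 at (0,2)
Final grid:
  0 0 1 0 0
  0 0 0 0 0
  0 0 0 0 1
  0 0 0 0 1
Max pheromone 1 at (0,2)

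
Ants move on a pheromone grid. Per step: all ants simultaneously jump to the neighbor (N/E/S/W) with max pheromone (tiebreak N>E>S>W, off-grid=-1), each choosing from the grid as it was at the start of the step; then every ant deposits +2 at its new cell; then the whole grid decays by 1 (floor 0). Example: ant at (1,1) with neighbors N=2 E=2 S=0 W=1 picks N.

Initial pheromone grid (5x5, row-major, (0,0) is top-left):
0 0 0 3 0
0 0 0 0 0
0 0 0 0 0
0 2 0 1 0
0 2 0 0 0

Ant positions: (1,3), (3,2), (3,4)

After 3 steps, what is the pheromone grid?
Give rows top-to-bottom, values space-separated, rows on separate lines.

After step 1: ants at (0,3),(3,1),(3,3)
  0 0 0 4 0
  0 0 0 0 0
  0 0 0 0 0
  0 3 0 2 0
  0 1 0 0 0
After step 2: ants at (0,4),(4,1),(2,3)
  0 0 0 3 1
  0 0 0 0 0
  0 0 0 1 0
  0 2 0 1 0
  0 2 0 0 0
After step 3: ants at (0,3),(3,1),(3,3)
  0 0 0 4 0
  0 0 0 0 0
  0 0 0 0 0
  0 3 0 2 0
  0 1 0 0 0

0 0 0 4 0
0 0 0 0 0
0 0 0 0 0
0 3 0 2 0
0 1 0 0 0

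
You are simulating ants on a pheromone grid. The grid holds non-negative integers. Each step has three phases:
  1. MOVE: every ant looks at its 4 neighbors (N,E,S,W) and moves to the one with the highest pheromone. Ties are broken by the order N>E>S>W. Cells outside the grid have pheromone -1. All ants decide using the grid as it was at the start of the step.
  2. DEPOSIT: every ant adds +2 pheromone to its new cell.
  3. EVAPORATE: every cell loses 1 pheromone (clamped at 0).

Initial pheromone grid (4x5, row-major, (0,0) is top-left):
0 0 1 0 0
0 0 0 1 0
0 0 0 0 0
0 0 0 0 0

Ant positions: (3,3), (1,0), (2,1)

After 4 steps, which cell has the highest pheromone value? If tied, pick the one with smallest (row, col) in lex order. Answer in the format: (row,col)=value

Step 1: ant0:(3,3)->N->(2,3) | ant1:(1,0)->N->(0,0) | ant2:(2,1)->N->(1,1)
  grid max=1 at (0,0)
Step 2: ant0:(2,3)->N->(1,3) | ant1:(0,0)->E->(0,1) | ant2:(1,1)->N->(0,1)
  grid max=3 at (0,1)
Step 3: ant0:(1,3)->N->(0,3) | ant1:(0,1)->E->(0,2) | ant2:(0,1)->E->(0,2)
  grid max=3 at (0,2)
Step 4: ant0:(0,3)->W->(0,2) | ant1:(0,2)->W->(0,1) | ant2:(0,2)->W->(0,1)
  grid max=5 at (0,1)
Final grid:
  0 5 4 0 0
  0 0 0 0 0
  0 0 0 0 0
  0 0 0 0 0
Max pheromone 5 at (0,1)

Answer: (0,1)=5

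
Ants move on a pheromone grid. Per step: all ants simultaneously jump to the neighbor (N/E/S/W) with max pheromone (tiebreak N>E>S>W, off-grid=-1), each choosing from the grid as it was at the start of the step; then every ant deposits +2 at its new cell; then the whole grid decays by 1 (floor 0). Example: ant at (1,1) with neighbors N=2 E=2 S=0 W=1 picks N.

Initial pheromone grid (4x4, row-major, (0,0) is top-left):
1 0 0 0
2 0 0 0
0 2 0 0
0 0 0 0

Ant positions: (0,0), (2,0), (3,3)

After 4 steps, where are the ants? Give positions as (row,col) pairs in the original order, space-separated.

Step 1: ant0:(0,0)->S->(1,0) | ant1:(2,0)->N->(1,0) | ant2:(3,3)->N->(2,3)
  grid max=5 at (1,0)
Step 2: ant0:(1,0)->N->(0,0) | ant1:(1,0)->N->(0,0) | ant2:(2,3)->N->(1,3)
  grid max=4 at (1,0)
Step 3: ant0:(0,0)->S->(1,0) | ant1:(0,0)->S->(1,0) | ant2:(1,3)->N->(0,3)
  grid max=7 at (1,0)
Step 4: ant0:(1,0)->N->(0,0) | ant1:(1,0)->N->(0,0) | ant2:(0,3)->S->(1,3)
  grid max=6 at (1,0)

(0,0) (0,0) (1,3)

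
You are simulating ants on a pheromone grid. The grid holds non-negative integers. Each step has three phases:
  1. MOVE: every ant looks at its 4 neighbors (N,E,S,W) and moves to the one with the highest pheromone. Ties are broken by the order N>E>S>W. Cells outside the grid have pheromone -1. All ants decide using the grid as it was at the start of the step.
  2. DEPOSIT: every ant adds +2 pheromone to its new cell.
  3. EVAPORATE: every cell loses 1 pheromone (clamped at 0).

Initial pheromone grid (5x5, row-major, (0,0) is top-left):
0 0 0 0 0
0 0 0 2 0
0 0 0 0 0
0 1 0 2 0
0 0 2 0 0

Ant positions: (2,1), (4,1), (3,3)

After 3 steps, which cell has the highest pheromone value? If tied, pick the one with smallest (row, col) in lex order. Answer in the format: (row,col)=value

Step 1: ant0:(2,1)->S->(3,1) | ant1:(4,1)->E->(4,2) | ant2:(3,3)->N->(2,3)
  grid max=3 at (4,2)
Step 2: ant0:(3,1)->N->(2,1) | ant1:(4,2)->N->(3,2) | ant2:(2,3)->N->(1,3)
  grid max=2 at (1,3)
Step 3: ant0:(2,1)->S->(3,1) | ant1:(3,2)->S->(4,2) | ant2:(1,3)->N->(0,3)
  grid max=3 at (4,2)
Final grid:
  0 0 0 1 0
  0 0 0 1 0
  0 0 0 0 0
  0 2 0 0 0
  0 0 3 0 0
Max pheromone 3 at (4,2)

Answer: (4,2)=3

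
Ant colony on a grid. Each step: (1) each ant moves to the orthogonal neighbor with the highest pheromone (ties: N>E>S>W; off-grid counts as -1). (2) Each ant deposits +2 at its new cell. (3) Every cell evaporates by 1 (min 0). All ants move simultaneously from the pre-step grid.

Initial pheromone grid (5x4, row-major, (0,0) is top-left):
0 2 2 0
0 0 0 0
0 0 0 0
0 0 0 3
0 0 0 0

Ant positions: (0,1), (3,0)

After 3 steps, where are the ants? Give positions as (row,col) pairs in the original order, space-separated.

Step 1: ant0:(0,1)->E->(0,2) | ant1:(3,0)->N->(2,0)
  grid max=3 at (0,2)
Step 2: ant0:(0,2)->W->(0,1) | ant1:(2,0)->N->(1,0)
  grid max=2 at (0,1)
Step 3: ant0:(0,1)->E->(0,2) | ant1:(1,0)->N->(0,0)
  grid max=3 at (0,2)

(0,2) (0,0)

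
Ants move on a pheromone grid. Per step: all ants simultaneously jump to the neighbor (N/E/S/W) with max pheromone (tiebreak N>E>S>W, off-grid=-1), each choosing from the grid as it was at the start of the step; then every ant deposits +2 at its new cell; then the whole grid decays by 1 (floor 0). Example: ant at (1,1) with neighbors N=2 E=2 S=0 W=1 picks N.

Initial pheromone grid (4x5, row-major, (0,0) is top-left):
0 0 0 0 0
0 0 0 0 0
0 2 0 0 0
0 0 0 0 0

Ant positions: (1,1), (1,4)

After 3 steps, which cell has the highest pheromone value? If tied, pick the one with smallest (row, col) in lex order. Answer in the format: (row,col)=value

Answer: (2,1)=3

Derivation:
Step 1: ant0:(1,1)->S->(2,1) | ant1:(1,4)->N->(0,4)
  grid max=3 at (2,1)
Step 2: ant0:(2,1)->N->(1,1) | ant1:(0,4)->S->(1,4)
  grid max=2 at (2,1)
Step 3: ant0:(1,1)->S->(2,1) | ant1:(1,4)->N->(0,4)
  grid max=3 at (2,1)
Final grid:
  0 0 0 0 1
  0 0 0 0 0
  0 3 0 0 0
  0 0 0 0 0
Max pheromone 3 at (2,1)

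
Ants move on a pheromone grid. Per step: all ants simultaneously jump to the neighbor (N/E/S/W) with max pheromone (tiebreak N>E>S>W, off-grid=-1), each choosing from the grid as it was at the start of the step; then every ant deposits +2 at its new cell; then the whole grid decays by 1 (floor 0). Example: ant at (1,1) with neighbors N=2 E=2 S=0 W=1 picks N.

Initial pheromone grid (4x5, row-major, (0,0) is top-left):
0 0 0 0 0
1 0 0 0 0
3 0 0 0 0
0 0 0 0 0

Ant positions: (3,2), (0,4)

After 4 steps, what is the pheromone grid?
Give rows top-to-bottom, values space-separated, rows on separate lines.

After step 1: ants at (2,2),(1,4)
  0 0 0 0 0
  0 0 0 0 1
  2 0 1 0 0
  0 0 0 0 0
After step 2: ants at (1,2),(0,4)
  0 0 0 0 1
  0 0 1 0 0
  1 0 0 0 0
  0 0 0 0 0
After step 3: ants at (0,2),(1,4)
  0 0 1 0 0
  0 0 0 0 1
  0 0 0 0 0
  0 0 0 0 0
After step 4: ants at (0,3),(0,4)
  0 0 0 1 1
  0 0 0 0 0
  0 0 0 0 0
  0 0 0 0 0

0 0 0 1 1
0 0 0 0 0
0 0 0 0 0
0 0 0 0 0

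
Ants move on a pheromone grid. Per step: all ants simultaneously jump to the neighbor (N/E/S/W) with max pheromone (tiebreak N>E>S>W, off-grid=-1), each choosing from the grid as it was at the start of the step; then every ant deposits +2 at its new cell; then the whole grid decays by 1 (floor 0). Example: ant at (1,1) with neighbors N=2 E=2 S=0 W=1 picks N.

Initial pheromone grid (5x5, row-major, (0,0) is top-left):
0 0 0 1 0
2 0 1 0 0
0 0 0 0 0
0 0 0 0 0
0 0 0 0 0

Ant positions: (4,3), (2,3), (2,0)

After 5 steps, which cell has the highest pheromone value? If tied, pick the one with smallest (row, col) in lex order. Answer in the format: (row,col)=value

Answer: (0,4)=3

Derivation:
Step 1: ant0:(4,3)->N->(3,3) | ant1:(2,3)->N->(1,3) | ant2:(2,0)->N->(1,0)
  grid max=3 at (1,0)
Step 2: ant0:(3,3)->N->(2,3) | ant1:(1,3)->N->(0,3) | ant2:(1,0)->N->(0,0)
  grid max=2 at (1,0)
Step 3: ant0:(2,3)->N->(1,3) | ant1:(0,3)->E->(0,4) | ant2:(0,0)->S->(1,0)
  grid max=3 at (1,0)
Step 4: ant0:(1,3)->N->(0,3) | ant1:(0,4)->S->(1,4) | ant2:(1,0)->N->(0,0)
  grid max=2 at (1,0)
Step 5: ant0:(0,3)->E->(0,4) | ant1:(1,4)->N->(0,4) | ant2:(0,0)->S->(1,0)
  grid max=3 at (0,4)
Final grid:
  0 0 0 0 3
  3 0 0 0 0
  0 0 0 0 0
  0 0 0 0 0
  0 0 0 0 0
Max pheromone 3 at (0,4)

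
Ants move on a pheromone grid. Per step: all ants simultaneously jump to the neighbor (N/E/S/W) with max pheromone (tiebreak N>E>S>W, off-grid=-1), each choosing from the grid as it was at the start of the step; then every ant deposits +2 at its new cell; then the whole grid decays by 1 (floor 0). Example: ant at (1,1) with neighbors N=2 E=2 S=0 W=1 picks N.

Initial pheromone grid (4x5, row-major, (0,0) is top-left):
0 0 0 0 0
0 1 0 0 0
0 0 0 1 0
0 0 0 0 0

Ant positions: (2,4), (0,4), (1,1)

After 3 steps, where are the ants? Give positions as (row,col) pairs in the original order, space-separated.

Step 1: ant0:(2,4)->W->(2,3) | ant1:(0,4)->S->(1,4) | ant2:(1,1)->N->(0,1)
  grid max=2 at (2,3)
Step 2: ant0:(2,3)->N->(1,3) | ant1:(1,4)->N->(0,4) | ant2:(0,1)->E->(0,2)
  grid max=1 at (0,2)
Step 3: ant0:(1,3)->S->(2,3) | ant1:(0,4)->S->(1,4) | ant2:(0,2)->E->(0,3)
  grid max=2 at (2,3)

(2,3) (1,4) (0,3)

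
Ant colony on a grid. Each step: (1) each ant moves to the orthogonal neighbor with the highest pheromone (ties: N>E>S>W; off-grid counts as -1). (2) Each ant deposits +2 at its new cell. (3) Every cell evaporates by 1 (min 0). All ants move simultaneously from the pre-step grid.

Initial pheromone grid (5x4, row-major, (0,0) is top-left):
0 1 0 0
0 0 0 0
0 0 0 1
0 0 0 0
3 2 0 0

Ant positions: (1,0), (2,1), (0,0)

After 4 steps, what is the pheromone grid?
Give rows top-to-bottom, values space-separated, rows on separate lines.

After step 1: ants at (0,0),(1,1),(0,1)
  1 2 0 0
  0 1 0 0
  0 0 0 0
  0 0 0 0
  2 1 0 0
After step 2: ants at (0,1),(0,1),(1,1)
  0 5 0 0
  0 2 0 0
  0 0 0 0
  0 0 0 0
  1 0 0 0
After step 3: ants at (1,1),(1,1),(0,1)
  0 6 0 0
  0 5 0 0
  0 0 0 0
  0 0 0 0
  0 0 0 0
After step 4: ants at (0,1),(0,1),(1,1)
  0 9 0 0
  0 6 0 0
  0 0 0 0
  0 0 0 0
  0 0 0 0

0 9 0 0
0 6 0 0
0 0 0 0
0 0 0 0
0 0 0 0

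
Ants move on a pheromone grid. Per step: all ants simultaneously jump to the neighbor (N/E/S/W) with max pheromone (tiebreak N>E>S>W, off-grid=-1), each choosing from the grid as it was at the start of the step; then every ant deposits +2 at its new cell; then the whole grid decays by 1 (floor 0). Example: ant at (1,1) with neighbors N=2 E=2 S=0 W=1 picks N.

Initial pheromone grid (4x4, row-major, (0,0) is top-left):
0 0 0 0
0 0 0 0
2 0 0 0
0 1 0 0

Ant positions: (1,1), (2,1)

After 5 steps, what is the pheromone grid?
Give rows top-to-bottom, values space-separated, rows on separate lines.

After step 1: ants at (0,1),(2,0)
  0 1 0 0
  0 0 0 0
  3 0 0 0
  0 0 0 0
After step 2: ants at (0,2),(1,0)
  0 0 1 0
  1 0 0 0
  2 0 0 0
  0 0 0 0
After step 3: ants at (0,3),(2,0)
  0 0 0 1
  0 0 0 0
  3 0 0 0
  0 0 0 0
After step 4: ants at (1,3),(1,0)
  0 0 0 0
  1 0 0 1
  2 0 0 0
  0 0 0 0
After step 5: ants at (0,3),(2,0)
  0 0 0 1
  0 0 0 0
  3 0 0 0
  0 0 0 0

0 0 0 1
0 0 0 0
3 0 0 0
0 0 0 0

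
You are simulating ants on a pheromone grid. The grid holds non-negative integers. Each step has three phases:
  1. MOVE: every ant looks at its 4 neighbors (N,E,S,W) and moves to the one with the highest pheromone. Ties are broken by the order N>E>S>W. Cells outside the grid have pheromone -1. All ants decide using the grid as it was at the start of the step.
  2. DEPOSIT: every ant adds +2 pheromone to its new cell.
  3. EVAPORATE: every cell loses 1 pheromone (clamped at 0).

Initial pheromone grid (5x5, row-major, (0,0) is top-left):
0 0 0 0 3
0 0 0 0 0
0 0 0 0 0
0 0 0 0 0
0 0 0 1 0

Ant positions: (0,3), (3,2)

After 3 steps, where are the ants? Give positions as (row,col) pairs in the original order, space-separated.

Step 1: ant0:(0,3)->E->(0,4) | ant1:(3,2)->N->(2,2)
  grid max=4 at (0,4)
Step 2: ant0:(0,4)->S->(1,4) | ant1:(2,2)->N->(1,2)
  grid max=3 at (0,4)
Step 3: ant0:(1,4)->N->(0,4) | ant1:(1,2)->N->(0,2)
  grid max=4 at (0,4)

(0,4) (0,2)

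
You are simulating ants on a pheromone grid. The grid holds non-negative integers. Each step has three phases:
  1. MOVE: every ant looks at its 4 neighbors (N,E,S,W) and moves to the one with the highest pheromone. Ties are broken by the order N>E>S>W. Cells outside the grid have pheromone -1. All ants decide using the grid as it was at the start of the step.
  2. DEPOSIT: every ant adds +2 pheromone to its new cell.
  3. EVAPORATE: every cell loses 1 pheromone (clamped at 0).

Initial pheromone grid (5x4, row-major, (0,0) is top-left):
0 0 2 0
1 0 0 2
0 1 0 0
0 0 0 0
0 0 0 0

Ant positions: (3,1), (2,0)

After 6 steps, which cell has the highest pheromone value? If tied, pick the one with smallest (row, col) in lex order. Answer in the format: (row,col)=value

Step 1: ant0:(3,1)->N->(2,1) | ant1:(2,0)->N->(1,0)
  grid max=2 at (1,0)
Step 2: ant0:(2,1)->N->(1,1) | ant1:(1,0)->N->(0,0)
  grid max=1 at (0,0)
Step 3: ant0:(1,1)->S->(2,1) | ant1:(0,0)->S->(1,0)
  grid max=2 at (1,0)
Step 4: ant0:(2,1)->N->(1,1) | ant1:(1,0)->N->(0,0)
  grid max=1 at (0,0)
Step 5: ant0:(1,1)->S->(2,1) | ant1:(0,0)->S->(1,0)
  grid max=2 at (1,0)
Step 6: ant0:(2,1)->N->(1,1) | ant1:(1,0)->N->(0,0)
  grid max=1 at (0,0)
Final grid:
  1 0 0 0
  1 1 0 0
  0 1 0 0
  0 0 0 0
  0 0 0 0
Max pheromone 1 at (0,0)

Answer: (0,0)=1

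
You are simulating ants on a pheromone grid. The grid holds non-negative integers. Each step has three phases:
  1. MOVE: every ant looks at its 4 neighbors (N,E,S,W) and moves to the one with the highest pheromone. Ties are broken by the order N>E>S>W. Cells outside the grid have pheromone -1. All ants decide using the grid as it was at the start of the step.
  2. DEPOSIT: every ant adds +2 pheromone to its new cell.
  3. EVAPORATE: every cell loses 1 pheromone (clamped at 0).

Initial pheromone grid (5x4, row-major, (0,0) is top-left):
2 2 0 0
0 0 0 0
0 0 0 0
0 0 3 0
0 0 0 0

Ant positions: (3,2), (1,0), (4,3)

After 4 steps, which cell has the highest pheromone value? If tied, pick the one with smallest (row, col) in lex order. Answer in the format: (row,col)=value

Answer: (3,2)=7

Derivation:
Step 1: ant0:(3,2)->N->(2,2) | ant1:(1,0)->N->(0,0) | ant2:(4,3)->N->(3,3)
  grid max=3 at (0,0)
Step 2: ant0:(2,2)->S->(3,2) | ant1:(0,0)->E->(0,1) | ant2:(3,3)->W->(3,2)
  grid max=5 at (3,2)
Step 3: ant0:(3,2)->N->(2,2) | ant1:(0,1)->W->(0,0) | ant2:(3,2)->N->(2,2)
  grid max=4 at (3,2)
Step 4: ant0:(2,2)->S->(3,2) | ant1:(0,0)->E->(0,1) | ant2:(2,2)->S->(3,2)
  grid max=7 at (3,2)
Final grid:
  2 2 0 0
  0 0 0 0
  0 0 2 0
  0 0 7 0
  0 0 0 0
Max pheromone 7 at (3,2)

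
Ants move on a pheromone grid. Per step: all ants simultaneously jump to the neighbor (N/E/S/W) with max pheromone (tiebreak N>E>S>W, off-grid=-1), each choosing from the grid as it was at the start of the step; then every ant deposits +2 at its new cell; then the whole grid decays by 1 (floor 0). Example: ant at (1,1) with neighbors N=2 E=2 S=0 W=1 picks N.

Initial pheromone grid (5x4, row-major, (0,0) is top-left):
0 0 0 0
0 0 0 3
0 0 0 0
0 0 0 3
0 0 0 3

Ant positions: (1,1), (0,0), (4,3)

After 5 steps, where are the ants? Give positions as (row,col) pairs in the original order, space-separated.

Step 1: ant0:(1,1)->N->(0,1) | ant1:(0,0)->E->(0,1) | ant2:(4,3)->N->(3,3)
  grid max=4 at (3,3)
Step 2: ant0:(0,1)->E->(0,2) | ant1:(0,1)->E->(0,2) | ant2:(3,3)->S->(4,3)
  grid max=3 at (0,2)
Step 3: ant0:(0,2)->W->(0,1) | ant1:(0,2)->W->(0,1) | ant2:(4,3)->N->(3,3)
  grid max=5 at (0,1)
Step 4: ant0:(0,1)->E->(0,2) | ant1:(0,1)->E->(0,2) | ant2:(3,3)->S->(4,3)
  grid max=5 at (0,2)
Step 5: ant0:(0,2)->W->(0,1) | ant1:(0,2)->W->(0,1) | ant2:(4,3)->N->(3,3)
  grid max=7 at (0,1)

(0,1) (0,1) (3,3)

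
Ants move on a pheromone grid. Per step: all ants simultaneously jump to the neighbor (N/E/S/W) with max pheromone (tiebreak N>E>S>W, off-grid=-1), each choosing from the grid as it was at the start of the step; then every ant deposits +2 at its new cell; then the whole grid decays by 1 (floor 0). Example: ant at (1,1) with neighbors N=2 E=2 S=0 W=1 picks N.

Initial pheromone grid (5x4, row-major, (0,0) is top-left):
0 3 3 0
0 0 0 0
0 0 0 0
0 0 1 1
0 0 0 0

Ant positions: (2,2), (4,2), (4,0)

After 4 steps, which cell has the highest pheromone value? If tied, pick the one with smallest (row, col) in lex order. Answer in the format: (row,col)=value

Step 1: ant0:(2,2)->S->(3,2) | ant1:(4,2)->N->(3,2) | ant2:(4,0)->N->(3,0)
  grid max=4 at (3,2)
Step 2: ant0:(3,2)->N->(2,2) | ant1:(3,2)->N->(2,2) | ant2:(3,0)->N->(2,0)
  grid max=3 at (2,2)
Step 3: ant0:(2,2)->S->(3,2) | ant1:(2,2)->S->(3,2) | ant2:(2,0)->N->(1,0)
  grid max=6 at (3,2)
Step 4: ant0:(3,2)->N->(2,2) | ant1:(3,2)->N->(2,2) | ant2:(1,0)->N->(0,0)
  grid max=5 at (2,2)
Final grid:
  1 0 0 0
  0 0 0 0
  0 0 5 0
  0 0 5 0
  0 0 0 0
Max pheromone 5 at (2,2)

Answer: (2,2)=5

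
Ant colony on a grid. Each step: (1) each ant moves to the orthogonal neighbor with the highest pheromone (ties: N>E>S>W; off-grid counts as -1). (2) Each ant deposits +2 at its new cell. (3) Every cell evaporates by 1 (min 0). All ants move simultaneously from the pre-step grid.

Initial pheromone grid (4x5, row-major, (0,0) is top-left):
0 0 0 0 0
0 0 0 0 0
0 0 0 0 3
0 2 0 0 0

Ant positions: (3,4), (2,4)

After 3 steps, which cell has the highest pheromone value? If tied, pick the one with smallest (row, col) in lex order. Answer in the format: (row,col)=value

Answer: (2,4)=6

Derivation:
Step 1: ant0:(3,4)->N->(2,4) | ant1:(2,4)->N->(1,4)
  grid max=4 at (2,4)
Step 2: ant0:(2,4)->N->(1,4) | ant1:(1,4)->S->(2,4)
  grid max=5 at (2,4)
Step 3: ant0:(1,4)->S->(2,4) | ant1:(2,4)->N->(1,4)
  grid max=6 at (2,4)
Final grid:
  0 0 0 0 0
  0 0 0 0 3
  0 0 0 0 6
  0 0 0 0 0
Max pheromone 6 at (2,4)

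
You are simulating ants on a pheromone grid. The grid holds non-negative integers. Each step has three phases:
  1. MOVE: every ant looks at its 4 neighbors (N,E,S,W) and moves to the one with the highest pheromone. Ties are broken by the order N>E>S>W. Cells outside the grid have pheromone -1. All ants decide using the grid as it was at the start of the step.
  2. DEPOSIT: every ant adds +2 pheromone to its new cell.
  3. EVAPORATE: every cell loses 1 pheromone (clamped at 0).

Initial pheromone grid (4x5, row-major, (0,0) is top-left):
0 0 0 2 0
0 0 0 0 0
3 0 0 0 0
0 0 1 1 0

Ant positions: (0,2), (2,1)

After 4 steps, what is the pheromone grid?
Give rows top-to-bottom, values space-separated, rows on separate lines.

After step 1: ants at (0,3),(2,0)
  0 0 0 3 0
  0 0 0 0 0
  4 0 0 0 0
  0 0 0 0 0
After step 2: ants at (0,4),(1,0)
  0 0 0 2 1
  1 0 0 0 0
  3 0 0 0 0
  0 0 0 0 0
After step 3: ants at (0,3),(2,0)
  0 0 0 3 0
  0 0 0 0 0
  4 0 0 0 0
  0 0 0 0 0
After step 4: ants at (0,4),(1,0)
  0 0 0 2 1
  1 0 0 0 0
  3 0 0 0 0
  0 0 0 0 0

0 0 0 2 1
1 0 0 0 0
3 0 0 0 0
0 0 0 0 0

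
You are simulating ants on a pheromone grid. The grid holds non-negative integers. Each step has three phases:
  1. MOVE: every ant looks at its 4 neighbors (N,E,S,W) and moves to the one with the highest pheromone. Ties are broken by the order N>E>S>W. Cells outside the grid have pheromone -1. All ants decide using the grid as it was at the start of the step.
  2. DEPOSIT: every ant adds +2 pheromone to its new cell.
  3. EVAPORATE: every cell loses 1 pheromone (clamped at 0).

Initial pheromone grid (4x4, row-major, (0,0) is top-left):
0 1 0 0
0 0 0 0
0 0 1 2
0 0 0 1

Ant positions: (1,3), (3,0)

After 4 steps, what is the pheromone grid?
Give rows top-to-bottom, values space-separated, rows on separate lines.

After step 1: ants at (2,3),(2,0)
  0 0 0 0
  0 0 0 0
  1 0 0 3
  0 0 0 0
After step 2: ants at (1,3),(1,0)
  0 0 0 0
  1 0 0 1
  0 0 0 2
  0 0 0 0
After step 3: ants at (2,3),(0,0)
  1 0 0 0
  0 0 0 0
  0 0 0 3
  0 0 0 0
After step 4: ants at (1,3),(0,1)
  0 1 0 0
  0 0 0 1
  0 0 0 2
  0 0 0 0

0 1 0 0
0 0 0 1
0 0 0 2
0 0 0 0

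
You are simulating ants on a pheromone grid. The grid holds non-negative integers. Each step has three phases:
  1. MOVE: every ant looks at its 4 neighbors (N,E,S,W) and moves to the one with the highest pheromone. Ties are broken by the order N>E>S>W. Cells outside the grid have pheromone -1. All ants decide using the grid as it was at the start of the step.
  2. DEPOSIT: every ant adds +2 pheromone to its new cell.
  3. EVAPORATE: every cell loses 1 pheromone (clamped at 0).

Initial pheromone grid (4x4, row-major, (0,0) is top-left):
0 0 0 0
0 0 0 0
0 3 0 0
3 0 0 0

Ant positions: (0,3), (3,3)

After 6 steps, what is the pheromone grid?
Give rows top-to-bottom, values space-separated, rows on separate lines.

After step 1: ants at (1,3),(2,3)
  0 0 0 0
  0 0 0 1
  0 2 0 1
  2 0 0 0
After step 2: ants at (2,3),(1,3)
  0 0 0 0
  0 0 0 2
  0 1 0 2
  1 0 0 0
After step 3: ants at (1,3),(2,3)
  0 0 0 0
  0 0 0 3
  0 0 0 3
  0 0 0 0
After step 4: ants at (2,3),(1,3)
  0 0 0 0
  0 0 0 4
  0 0 0 4
  0 0 0 0
After step 5: ants at (1,3),(2,3)
  0 0 0 0
  0 0 0 5
  0 0 0 5
  0 0 0 0
After step 6: ants at (2,3),(1,3)
  0 0 0 0
  0 0 0 6
  0 0 0 6
  0 0 0 0

0 0 0 0
0 0 0 6
0 0 0 6
0 0 0 0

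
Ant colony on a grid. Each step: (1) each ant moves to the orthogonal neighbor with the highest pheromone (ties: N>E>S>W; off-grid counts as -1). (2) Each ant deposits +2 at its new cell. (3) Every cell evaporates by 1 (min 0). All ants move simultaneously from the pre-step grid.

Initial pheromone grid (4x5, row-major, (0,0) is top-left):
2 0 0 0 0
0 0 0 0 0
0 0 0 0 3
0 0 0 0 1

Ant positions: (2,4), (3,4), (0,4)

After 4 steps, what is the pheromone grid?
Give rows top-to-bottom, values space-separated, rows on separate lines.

After step 1: ants at (3,4),(2,4),(1,4)
  1 0 0 0 0
  0 0 0 0 1
  0 0 0 0 4
  0 0 0 0 2
After step 2: ants at (2,4),(3,4),(2,4)
  0 0 0 0 0
  0 0 0 0 0
  0 0 0 0 7
  0 0 0 0 3
After step 3: ants at (3,4),(2,4),(3,4)
  0 0 0 0 0
  0 0 0 0 0
  0 0 0 0 8
  0 0 0 0 6
After step 4: ants at (2,4),(3,4),(2,4)
  0 0 0 0 0
  0 0 0 0 0
  0 0 0 0 11
  0 0 0 0 7

0 0 0 0 0
0 0 0 0 0
0 0 0 0 11
0 0 0 0 7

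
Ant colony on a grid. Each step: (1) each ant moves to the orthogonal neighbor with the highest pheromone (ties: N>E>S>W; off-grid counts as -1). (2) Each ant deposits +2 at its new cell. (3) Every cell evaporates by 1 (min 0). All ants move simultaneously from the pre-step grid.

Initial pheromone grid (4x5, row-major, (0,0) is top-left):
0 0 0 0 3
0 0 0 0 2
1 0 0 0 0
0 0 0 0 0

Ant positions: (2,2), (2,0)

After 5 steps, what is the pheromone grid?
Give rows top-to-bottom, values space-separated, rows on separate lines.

After step 1: ants at (1,2),(1,0)
  0 0 0 0 2
  1 0 1 0 1
  0 0 0 0 0
  0 0 0 0 0
After step 2: ants at (0,2),(0,0)
  1 0 1 0 1
  0 0 0 0 0
  0 0 0 0 0
  0 0 0 0 0
After step 3: ants at (0,3),(0,1)
  0 1 0 1 0
  0 0 0 0 0
  0 0 0 0 0
  0 0 0 0 0
After step 4: ants at (0,4),(0,2)
  0 0 1 0 1
  0 0 0 0 0
  0 0 0 0 0
  0 0 0 0 0
After step 5: ants at (1,4),(0,3)
  0 0 0 1 0
  0 0 0 0 1
  0 0 0 0 0
  0 0 0 0 0

0 0 0 1 0
0 0 0 0 1
0 0 0 0 0
0 0 0 0 0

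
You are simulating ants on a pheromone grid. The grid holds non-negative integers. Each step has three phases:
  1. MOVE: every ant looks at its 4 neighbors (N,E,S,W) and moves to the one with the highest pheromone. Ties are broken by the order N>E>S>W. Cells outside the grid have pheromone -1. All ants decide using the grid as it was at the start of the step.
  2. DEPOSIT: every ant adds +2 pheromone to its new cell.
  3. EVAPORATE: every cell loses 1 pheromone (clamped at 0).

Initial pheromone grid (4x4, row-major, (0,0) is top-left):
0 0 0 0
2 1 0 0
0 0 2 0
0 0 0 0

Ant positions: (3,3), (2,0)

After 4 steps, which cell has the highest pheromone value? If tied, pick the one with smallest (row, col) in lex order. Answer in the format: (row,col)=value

Step 1: ant0:(3,3)->N->(2,3) | ant1:(2,0)->N->(1,0)
  grid max=3 at (1,0)
Step 2: ant0:(2,3)->W->(2,2) | ant1:(1,0)->N->(0,0)
  grid max=2 at (1,0)
Step 3: ant0:(2,2)->N->(1,2) | ant1:(0,0)->S->(1,0)
  grid max=3 at (1,0)
Step 4: ant0:(1,2)->S->(2,2) | ant1:(1,0)->N->(0,0)
  grid max=2 at (1,0)
Final grid:
  1 0 0 0
  2 0 0 0
  0 0 2 0
  0 0 0 0
Max pheromone 2 at (1,0)

Answer: (1,0)=2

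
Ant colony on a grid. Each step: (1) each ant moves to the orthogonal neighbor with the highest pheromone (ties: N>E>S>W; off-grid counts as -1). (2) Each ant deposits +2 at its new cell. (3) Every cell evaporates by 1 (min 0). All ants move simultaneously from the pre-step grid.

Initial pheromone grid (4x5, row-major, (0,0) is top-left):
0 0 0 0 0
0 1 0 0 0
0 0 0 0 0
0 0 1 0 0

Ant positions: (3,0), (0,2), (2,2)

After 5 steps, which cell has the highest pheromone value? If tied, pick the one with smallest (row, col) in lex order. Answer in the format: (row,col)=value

Answer: (3,2)=2

Derivation:
Step 1: ant0:(3,0)->N->(2,0) | ant1:(0,2)->E->(0,3) | ant2:(2,2)->S->(3,2)
  grid max=2 at (3,2)
Step 2: ant0:(2,0)->N->(1,0) | ant1:(0,3)->E->(0,4) | ant2:(3,2)->N->(2,2)
  grid max=1 at (0,4)
Step 3: ant0:(1,0)->N->(0,0) | ant1:(0,4)->S->(1,4) | ant2:(2,2)->S->(3,2)
  grid max=2 at (3,2)
Step 4: ant0:(0,0)->E->(0,1) | ant1:(1,4)->N->(0,4) | ant2:(3,2)->N->(2,2)
  grid max=1 at (0,1)
Step 5: ant0:(0,1)->E->(0,2) | ant1:(0,4)->S->(1,4) | ant2:(2,2)->S->(3,2)
  grid max=2 at (3,2)
Final grid:
  0 0 1 0 0
  0 0 0 0 1
  0 0 0 0 0
  0 0 2 0 0
Max pheromone 2 at (3,2)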